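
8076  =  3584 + 4492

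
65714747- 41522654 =24192093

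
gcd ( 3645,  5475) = 15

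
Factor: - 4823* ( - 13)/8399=62699/8399 =7^1*13^2*37^(-1 )*53^1*227^( - 1)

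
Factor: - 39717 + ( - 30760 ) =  - 11^1*43^1*149^1 = - 70477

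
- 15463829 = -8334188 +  - 7129641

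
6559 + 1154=7713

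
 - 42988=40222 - 83210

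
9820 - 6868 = 2952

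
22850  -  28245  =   -5395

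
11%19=11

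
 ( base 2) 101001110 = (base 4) 11032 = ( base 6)1314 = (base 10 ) 334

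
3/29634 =1/9878 = 0.00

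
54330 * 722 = 39226260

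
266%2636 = 266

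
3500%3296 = 204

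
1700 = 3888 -2188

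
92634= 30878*3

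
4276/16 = 1069/4 = 267.25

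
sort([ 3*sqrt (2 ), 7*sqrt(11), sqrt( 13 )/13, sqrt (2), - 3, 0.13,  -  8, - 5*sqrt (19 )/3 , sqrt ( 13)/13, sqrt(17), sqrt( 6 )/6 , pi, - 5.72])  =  [ - 8, - 5 *sqrt( 19) /3, - 5.72, - 3, 0.13,sqrt(13)/13, sqrt(13 )/13,sqrt(6 )/6, sqrt(2), pi,sqrt(17), 3*sqrt (2 ),7*sqrt (11)] 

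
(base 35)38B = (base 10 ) 3966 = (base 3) 12102220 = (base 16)F7E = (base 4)331332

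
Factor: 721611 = 3^2*11^1*37^1 * 197^1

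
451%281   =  170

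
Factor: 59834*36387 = 2177179758 = 2^1*3^2*13^1*311^1*29917^1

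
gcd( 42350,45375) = 3025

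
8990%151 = 81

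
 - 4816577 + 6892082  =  2075505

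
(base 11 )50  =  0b110111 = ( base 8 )67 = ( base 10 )55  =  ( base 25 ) 25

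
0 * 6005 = 0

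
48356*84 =4061904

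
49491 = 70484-20993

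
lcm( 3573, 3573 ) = 3573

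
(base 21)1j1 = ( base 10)841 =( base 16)349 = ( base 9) 1134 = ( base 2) 1101001001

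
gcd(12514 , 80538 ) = 2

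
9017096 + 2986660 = 12003756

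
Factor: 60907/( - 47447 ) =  - 7^2*11^1* 17^( - 1)*113^1*2791^( - 1) 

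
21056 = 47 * 448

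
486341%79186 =11225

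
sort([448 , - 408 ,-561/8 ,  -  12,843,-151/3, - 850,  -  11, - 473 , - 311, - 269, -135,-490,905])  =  [ - 850,  -  490, - 473,-408, - 311,-269,-135,-561/8, - 151/3, - 12,  -  11, 448,  843,905]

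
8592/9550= 4296/4775 = 0.90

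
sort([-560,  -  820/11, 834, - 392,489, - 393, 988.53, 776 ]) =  [ - 560, - 393, - 392, - 820/11,489,776,  834,988.53 ] 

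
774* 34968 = 27065232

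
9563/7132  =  1 + 2431/7132=1.34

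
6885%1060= 525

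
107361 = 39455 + 67906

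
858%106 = 10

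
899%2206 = 899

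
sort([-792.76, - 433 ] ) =[-792.76,-433 ] 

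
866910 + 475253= 1342163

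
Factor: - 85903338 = -2^1*3^1*14317223^1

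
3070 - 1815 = 1255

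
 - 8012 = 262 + -8274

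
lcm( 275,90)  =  4950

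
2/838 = 1/419 = 0.00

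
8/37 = 8/37 = 0.22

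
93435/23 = 4062+9/23  =  4062.39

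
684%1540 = 684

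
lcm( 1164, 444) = 43068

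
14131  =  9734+4397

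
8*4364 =34912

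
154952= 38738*4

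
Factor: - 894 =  - 2^1*3^1 * 149^1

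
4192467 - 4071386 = 121081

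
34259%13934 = 6391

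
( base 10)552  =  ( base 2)1000101000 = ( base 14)2B6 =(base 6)2320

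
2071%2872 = 2071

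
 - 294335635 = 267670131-562005766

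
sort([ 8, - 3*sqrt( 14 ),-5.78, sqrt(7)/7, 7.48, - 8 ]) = [ - 3 *sqrt ( 14 ), - 8, - 5.78, sqrt (7)/7, 7.48,8 ]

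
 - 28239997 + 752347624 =724107627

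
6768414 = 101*67014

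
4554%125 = 54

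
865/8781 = 865/8781  =  0.10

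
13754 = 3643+10111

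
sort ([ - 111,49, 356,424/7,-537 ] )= [-537,-111,49,424/7,356]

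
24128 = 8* 3016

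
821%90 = 11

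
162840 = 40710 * 4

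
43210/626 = 21605/313=69.03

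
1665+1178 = 2843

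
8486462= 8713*974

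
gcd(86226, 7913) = 1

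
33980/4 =8495 = 8495.00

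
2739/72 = 913/24=38.04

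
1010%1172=1010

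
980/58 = 16 + 26/29 = 16.90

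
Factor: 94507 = 7^1*23^1*587^1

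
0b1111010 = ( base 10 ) 122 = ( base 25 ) 4m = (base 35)3h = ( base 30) 42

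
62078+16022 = 78100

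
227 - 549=  -  322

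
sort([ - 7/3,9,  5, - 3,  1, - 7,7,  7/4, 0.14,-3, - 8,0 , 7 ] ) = [ - 8, - 7, - 3, - 3, - 7/3,0,  0.14,1,7/4, 5,7,7, 9 ]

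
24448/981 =24 + 904/981 = 24.92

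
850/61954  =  425/30977 =0.01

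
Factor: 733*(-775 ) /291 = -3^(-1)*5^2*31^1*97^ ( - 1 )* 733^1 = - 568075/291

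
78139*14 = 1093946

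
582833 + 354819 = 937652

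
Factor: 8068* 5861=2^2*2017^1*5861^1 = 47286548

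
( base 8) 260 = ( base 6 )452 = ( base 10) 176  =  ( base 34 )56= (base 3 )20112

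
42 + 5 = 47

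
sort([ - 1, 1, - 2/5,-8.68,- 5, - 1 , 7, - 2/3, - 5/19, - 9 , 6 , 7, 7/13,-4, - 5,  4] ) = [ - 9,-8.68,-5  ,  -  5, - 4, - 1 ,-1,-2/3,-2/5,-5/19, 7/13,1,4, 6, 7, 7 ]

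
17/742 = 17/742 = 0.02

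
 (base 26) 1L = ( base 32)1f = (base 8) 57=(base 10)47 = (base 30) 1H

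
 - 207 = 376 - 583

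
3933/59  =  3933/59 = 66.66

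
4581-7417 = -2836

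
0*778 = 0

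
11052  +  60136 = 71188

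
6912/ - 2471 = - 3 + 501/2471  =  - 2.80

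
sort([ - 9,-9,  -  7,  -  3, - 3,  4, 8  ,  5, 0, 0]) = [ - 9, - 9,- 7,  -  3, - 3, 0,0,4,5, 8]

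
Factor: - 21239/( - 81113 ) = 29^(-1)  *67^1*317^1*2797^( - 1 )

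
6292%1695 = 1207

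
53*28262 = 1497886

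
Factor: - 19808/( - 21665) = 32/35  =  2^5*5^( - 1)*7^ ( - 1 )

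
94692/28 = 3381 + 6/7 = 3381.86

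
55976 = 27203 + 28773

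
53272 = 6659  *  8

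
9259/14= 9259/14= 661.36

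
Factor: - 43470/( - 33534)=3^( - 3 ) * 5^1*7^1  =  35/27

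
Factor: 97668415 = 5^1* 13^1*1502591^1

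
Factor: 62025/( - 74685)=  - 4135/4979 = -5^1 *13^(-1)*383^(  -  1 ) * 827^1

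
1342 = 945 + 397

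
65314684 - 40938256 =24376428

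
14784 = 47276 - 32492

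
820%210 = 190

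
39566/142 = 278 + 45/71 = 278.63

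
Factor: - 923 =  - 13^1*71^1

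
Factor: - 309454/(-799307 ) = 2^1*154727^1*799307^( - 1 )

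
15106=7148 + 7958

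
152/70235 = 152/70235  =  0.00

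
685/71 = 685/71= 9.65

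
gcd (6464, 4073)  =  1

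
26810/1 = 26810 = 26810.00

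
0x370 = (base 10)880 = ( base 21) 1KJ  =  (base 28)13C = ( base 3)1012121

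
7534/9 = 7534/9 = 837.11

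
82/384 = 41/192 = 0.21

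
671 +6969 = 7640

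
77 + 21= 98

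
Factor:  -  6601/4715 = -5^( - 1)*7^1 = - 7/5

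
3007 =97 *31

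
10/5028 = 5/2514 = 0.00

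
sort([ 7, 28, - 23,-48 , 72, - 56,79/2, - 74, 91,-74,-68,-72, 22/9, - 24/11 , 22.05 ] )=[ - 74, - 74, - 72,-68, - 56 ,-48,-23, - 24/11, 22/9,7, 22.05, 28,  79/2, 72, 91]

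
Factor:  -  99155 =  - 5^1*7^1*2833^1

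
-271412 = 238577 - 509989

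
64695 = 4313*15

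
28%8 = 4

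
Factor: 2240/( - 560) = -4 = -2^2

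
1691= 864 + 827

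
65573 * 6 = 393438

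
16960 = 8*2120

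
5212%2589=34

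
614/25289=614/25289 = 0.02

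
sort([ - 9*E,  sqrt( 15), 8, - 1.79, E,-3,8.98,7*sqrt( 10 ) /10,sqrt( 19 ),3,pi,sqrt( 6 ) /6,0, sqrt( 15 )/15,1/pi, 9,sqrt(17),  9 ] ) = [-9 * E , - 3, - 1.79,0,sqrt( 15 ) /15,1/pi,  sqrt( 6)/6,7*sqrt(10)/10, E, 3,pi, sqrt (15) , sqrt( 17), sqrt( 19 ), 8, 8.98, 9,  9 ]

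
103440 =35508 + 67932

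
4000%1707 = 586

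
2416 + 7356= 9772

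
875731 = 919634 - 43903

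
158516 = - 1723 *( - 92 )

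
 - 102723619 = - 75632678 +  - 27090941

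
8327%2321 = 1364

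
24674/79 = 312 +26/79 = 312.33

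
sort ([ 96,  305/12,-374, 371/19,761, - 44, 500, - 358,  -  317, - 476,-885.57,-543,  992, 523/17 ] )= [ - 885.57,- 543,-476, - 374,-358,  -  317,  -  44, 371/19,305/12, 523/17 , 96, 500,761,  992 ] 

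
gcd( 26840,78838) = 2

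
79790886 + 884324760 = 964115646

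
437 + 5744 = 6181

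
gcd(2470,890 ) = 10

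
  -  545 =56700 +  - 57245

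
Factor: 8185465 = 5^1*1637093^1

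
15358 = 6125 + 9233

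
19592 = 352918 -333326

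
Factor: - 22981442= - 2^1*11^1 *677^1*1543^1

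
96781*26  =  2516306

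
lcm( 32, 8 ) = 32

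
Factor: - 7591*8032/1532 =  - 15242728/383 = - 2^3 * 251^1 * 383^( - 1) * 7591^1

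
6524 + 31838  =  38362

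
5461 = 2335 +3126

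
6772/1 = 6772 = 6772.00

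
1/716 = 1/716=0.00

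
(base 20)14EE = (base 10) 9894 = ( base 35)82o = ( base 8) 23246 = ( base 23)ig4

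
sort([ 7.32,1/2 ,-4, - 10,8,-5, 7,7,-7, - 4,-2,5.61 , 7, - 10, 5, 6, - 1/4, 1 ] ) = [ - 10, - 10, - 7,-5, - 4 , - 4,- 2,  -  1/4,1/2, 1,5, 5.61, 6,7,  7 , 7, 7.32, 8] 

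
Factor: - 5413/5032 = - 2^( - 3)*17^ ( - 1)*37^ (-1)*5413^1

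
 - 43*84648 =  - 3639864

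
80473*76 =6115948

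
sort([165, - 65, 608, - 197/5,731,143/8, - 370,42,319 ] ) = [  -  370,-65 , - 197/5 , 143/8,42,165,319,608,731 ]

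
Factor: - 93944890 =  - 2^1 * 5^1*13^1 *17^1*42509^1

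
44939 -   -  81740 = 126679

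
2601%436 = 421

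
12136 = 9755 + 2381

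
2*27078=54156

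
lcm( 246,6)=246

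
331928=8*41491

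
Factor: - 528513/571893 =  - 731/791 = - 7^(  -  1 ) * 17^1* 43^1 * 113^(-1) 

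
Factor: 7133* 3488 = 24879904 =2^5 *7^1*109^1*1019^1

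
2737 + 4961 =7698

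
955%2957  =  955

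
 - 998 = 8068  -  9066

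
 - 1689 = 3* ( - 563)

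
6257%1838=743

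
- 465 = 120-585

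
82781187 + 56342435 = 139123622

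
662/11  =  60 + 2/11 = 60.18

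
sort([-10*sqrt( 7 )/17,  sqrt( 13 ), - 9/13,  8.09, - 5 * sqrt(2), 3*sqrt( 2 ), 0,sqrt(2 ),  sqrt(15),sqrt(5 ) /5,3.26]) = [- 5*sqrt(2 ),- 10*sqrt(7)/17 , -9/13, 0,sqrt(5 ) /5, sqrt( 2),3.26,sqrt(13), sqrt( 15),3*sqrt( 2 ), 8.09]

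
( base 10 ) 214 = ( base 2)11010110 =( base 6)554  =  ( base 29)7B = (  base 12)15a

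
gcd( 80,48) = 16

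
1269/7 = 1269/7=181.29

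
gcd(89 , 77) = 1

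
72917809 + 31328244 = 104246053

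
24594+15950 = 40544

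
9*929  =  8361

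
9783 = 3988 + 5795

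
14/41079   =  14/41079 = 0.00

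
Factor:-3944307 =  - 3^1*1314769^1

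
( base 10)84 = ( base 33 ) 2I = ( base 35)2e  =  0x54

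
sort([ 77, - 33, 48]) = [-33,  48, 77]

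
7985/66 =120 + 65/66 = 120.98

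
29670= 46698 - 17028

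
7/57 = 7/57=0.12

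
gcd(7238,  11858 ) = 154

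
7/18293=7/18293 = 0.00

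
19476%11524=7952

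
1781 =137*13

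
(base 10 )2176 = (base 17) 790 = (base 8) 4200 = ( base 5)32201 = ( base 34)1u0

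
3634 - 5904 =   -  2270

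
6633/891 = 7 +4/9 = 7.44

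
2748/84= 32 + 5/7 = 32.71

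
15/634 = 15/634 = 0.02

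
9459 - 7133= 2326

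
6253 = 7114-861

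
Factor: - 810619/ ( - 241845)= 3^( - 1 )*5^(-1 )*23^( - 1)*31^1 * 79^1*331^1*701^ ( - 1 ) 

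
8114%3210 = 1694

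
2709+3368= 6077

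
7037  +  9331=16368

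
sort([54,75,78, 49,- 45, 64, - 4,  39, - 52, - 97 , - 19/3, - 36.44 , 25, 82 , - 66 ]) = [ - 97, - 66,-52, - 45, - 36.44,-19/3, - 4,  25,  39,49, 54, 64, 75, 78,82 ] 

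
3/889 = 3/889 = 0.00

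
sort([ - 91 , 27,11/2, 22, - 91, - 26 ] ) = [- 91,-91,-26,11/2, 22, 27] 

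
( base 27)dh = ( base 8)560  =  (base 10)368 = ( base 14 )1C4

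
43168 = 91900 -48732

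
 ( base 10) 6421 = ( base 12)3871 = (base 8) 14425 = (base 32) 68l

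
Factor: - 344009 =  - 463^1*743^1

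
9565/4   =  2391 +1/4 = 2391.25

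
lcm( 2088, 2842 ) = 102312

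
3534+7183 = 10717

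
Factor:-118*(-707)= 2^1 * 7^1*59^1 *101^1= 83426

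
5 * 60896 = 304480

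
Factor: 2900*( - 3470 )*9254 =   -  2^4*5^3* 7^1 * 29^1*347^1*661^1=- 93123002000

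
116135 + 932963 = 1049098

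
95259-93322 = 1937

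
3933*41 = 161253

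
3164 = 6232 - 3068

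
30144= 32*942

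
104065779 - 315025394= - 210959615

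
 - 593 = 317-910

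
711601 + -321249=390352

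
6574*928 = 6100672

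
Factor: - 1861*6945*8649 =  - 3^3*5^1 * 31^2*463^1 * 1861^1 = - 111785254605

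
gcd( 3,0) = 3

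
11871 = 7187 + 4684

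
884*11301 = 9990084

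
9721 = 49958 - 40237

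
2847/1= 2847  =  2847.00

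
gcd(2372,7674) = 2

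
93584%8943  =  4154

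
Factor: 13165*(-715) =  - 5^2*11^1*13^1*2633^1= - 9412975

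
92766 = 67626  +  25140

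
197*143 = 28171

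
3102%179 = 59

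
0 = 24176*0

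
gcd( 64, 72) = 8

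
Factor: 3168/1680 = 66/35= 2^1 * 3^1 * 5^ ( - 1) *7^( - 1 ) * 11^1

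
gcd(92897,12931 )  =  1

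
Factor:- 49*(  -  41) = 2009 = 7^2*41^1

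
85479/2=85479/2 = 42739.50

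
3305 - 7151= - 3846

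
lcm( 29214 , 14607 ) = 29214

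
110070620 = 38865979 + 71204641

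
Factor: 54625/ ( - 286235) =-5^2*131^ (-1)=   - 25/131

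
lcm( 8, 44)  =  88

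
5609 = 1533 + 4076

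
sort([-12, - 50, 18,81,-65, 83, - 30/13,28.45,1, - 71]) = [ - 71, - 65, - 50, - 12, - 30/13, 1, 18,28.45, 81, 83]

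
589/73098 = 19/2358 = 0.01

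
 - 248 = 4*( - 62 )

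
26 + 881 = 907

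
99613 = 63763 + 35850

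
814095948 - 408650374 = 405445574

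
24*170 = 4080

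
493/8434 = 493/8434 = 0.06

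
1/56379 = 1/56379= 0.00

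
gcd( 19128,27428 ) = 4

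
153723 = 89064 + 64659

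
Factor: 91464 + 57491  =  5^1 * 31^3  =  148955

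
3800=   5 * 760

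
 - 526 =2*( - 263) 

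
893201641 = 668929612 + 224272029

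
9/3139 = 9/3139 = 0.00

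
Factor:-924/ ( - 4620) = 5^( - 1) =1/5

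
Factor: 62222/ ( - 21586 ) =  - 31111/10793 = - 43^( - 1) *53^1 * 251^ (  -  1) * 587^1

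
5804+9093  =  14897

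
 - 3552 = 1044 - 4596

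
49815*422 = 21021930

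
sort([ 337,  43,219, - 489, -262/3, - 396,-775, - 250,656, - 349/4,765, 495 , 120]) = [ -775,- 489, - 396, - 250, - 262/3,-349/4,  43 , 120,  219 , 337,495, 656, 765]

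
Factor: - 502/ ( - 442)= 13^( - 1 ) * 17^ ( - 1 )*251^1 = 251/221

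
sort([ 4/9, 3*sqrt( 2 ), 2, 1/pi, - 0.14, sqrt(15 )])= [ -0.14, 1/pi , 4/9,2 , sqrt(15 ),3*sqrt( 2 )] 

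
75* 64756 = 4856700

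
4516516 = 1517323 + 2999193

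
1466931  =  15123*97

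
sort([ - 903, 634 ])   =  [-903 , 634] 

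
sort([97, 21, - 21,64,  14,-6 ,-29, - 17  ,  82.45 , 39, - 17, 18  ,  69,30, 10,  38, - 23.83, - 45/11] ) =[ - 29, - 23.83, - 21 , - 17,-17, - 6 , - 45/11, 10,  14,18, 21, 30, 38, 39, 64,69 , 82.45,97]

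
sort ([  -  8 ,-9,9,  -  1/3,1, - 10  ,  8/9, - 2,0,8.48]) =[ - 10, - 9, - 8, - 2, - 1/3, 0, 8/9,1,8.48, 9 ] 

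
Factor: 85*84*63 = 449820  =  2^2 *3^3 * 5^1*7^2*17^1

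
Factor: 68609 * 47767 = 3277246103 = 19^1*23^1*37^1* 157^1*1291^1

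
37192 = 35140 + 2052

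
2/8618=1/4309 = 0.00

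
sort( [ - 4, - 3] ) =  [ - 4, - 3] 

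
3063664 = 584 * 5246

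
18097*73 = 1321081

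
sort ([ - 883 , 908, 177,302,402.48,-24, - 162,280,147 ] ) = [ - 883, - 162 , - 24, 147 , 177, 280,302,402.48, 908]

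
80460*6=482760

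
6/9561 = 2/3187 = 0.00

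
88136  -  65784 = 22352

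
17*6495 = 110415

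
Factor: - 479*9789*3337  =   - 3^1*13^1*47^1*  71^1*251^1*479^1 = - 15646962747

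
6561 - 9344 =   -  2783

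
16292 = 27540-11248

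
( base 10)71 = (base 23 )32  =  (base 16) 47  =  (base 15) 4B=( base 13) 56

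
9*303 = 2727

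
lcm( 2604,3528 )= 109368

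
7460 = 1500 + 5960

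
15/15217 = 15/15217= 0.00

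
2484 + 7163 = 9647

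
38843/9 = 4315 + 8/9=4315.89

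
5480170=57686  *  95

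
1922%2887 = 1922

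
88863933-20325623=68538310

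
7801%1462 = 491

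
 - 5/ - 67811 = 5/67811=0.00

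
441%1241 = 441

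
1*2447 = 2447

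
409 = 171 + 238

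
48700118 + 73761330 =122461448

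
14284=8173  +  6111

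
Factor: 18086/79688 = 2^( - 2)* 7^( - 1)*1423^( - 1)*9043^1 = 9043/39844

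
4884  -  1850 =3034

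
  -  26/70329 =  - 26/70329= - 0.00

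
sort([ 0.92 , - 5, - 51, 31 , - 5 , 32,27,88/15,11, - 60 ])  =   [ - 60,-51 ,-5, - 5 , 0.92 , 88/15,  11 , 27, 31 , 32]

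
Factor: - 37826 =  -2^1*18913^1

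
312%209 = 103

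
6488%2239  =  2010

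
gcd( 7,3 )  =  1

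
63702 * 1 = 63702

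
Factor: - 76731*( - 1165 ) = 3^1*5^1*233^1*25577^1 = 89391615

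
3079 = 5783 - 2704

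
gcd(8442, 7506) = 18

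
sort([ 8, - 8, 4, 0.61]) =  [ - 8,0.61, 4,8]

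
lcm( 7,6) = 42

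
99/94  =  99/94 = 1.05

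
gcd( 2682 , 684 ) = 18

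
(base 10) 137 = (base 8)211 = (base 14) 9b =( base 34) 41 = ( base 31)4d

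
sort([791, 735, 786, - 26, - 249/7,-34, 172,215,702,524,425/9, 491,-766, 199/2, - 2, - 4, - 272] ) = [ - 766 ,  -  272, - 249/7, - 34, - 26, - 4, -2  ,  425/9, 199/2,172,215 , 491,524, 702, 735,786,  791] 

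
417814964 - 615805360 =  - 197990396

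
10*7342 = 73420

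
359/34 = 359/34 =10.56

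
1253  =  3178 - 1925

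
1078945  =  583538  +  495407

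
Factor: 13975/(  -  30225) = -43/93  =  -3^( - 1)* 31^( - 1 )*43^1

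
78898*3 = 236694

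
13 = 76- 63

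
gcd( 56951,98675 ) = 1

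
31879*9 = 286911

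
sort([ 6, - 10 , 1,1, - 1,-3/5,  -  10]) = [  -  10, - 10, - 1, - 3/5 , 1,  1 , 6] 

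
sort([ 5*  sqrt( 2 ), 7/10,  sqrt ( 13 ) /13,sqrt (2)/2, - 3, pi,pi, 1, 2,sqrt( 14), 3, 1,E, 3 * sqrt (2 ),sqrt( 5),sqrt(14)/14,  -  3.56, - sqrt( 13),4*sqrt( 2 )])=[ - sqrt(  13),-3.56, - 3,sqrt( 14)/14,sqrt(13) /13, 7/10, sqrt(2 )/2,  1,1,2,sqrt (5),E, 3, pi,pi,  sqrt( 14)  ,  3*sqrt( 2),4*sqrt( 2),5 * sqrt(2 ) ] 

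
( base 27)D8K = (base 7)40214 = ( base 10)9713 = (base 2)10010111110001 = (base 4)2113301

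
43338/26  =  21669/13 = 1666.85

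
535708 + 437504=973212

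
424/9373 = 424/9373=0.05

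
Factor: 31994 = 2^1*17^1*941^1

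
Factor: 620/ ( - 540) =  - 3^(-3 ) *31^1 = - 31/27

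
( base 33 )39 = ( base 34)36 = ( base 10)108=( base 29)3l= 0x6c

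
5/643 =5/643 = 0.01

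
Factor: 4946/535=2^1  *  5^( - 1) * 107^(-1) * 2473^1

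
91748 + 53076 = 144824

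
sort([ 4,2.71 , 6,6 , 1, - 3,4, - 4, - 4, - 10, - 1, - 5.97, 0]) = [ - 10 ,-5.97, - 4, - 4, - 3,- 1,0, 1,  2.71, 4 , 4,6, 6] 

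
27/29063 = 27/29063 = 0.00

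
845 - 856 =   -  11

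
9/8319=3/2773=0.00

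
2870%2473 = 397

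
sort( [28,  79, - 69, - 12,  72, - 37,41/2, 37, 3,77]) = [ - 69,-37,  -  12 , 3, 41/2,28,37,72, 77,79]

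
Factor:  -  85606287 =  - 3^1*13^1 *101^1*103^1*211^1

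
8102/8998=4051/4499= 0.90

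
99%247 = 99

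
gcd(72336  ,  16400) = 16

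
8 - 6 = 2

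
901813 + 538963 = 1440776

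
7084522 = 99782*71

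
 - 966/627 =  - 2 + 96/209  =  - 1.54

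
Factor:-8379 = - 3^2*7^2*19^1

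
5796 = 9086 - 3290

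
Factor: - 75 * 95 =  - 7125 = - 3^1*5^3*19^1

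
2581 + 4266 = 6847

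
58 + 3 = 61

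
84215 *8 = 673720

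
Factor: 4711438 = 2^1*2355719^1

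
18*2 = 36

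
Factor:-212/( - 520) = 2^( - 1) *5^( - 1) * 13^(  -  1)  *53^1 = 53/130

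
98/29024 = 49/14512  =  0.00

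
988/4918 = 494/2459 =0.20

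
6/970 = 3/485 = 0.01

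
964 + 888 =1852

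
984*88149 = 86738616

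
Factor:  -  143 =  - 11^1*13^1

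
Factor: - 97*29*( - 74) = 2^1*29^1*37^1*97^1=208162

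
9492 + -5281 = 4211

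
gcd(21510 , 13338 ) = 18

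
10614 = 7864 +2750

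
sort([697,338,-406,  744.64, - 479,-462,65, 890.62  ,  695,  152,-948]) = [  -  948, - 479, - 462, - 406, 65,152,338, 695,697,744.64,890.62 ] 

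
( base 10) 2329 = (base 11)1828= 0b100100011001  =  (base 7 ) 6535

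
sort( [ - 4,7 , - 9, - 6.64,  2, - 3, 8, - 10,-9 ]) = [ - 10, - 9,-9 , - 6.64 ,-4, - 3  ,  2, 7,8 ]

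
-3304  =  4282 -7586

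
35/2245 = 7/449 = 0.02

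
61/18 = 3 + 7/18= 3.39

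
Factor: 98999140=2^2*5^1*1361^1*3637^1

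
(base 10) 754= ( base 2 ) 1011110010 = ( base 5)11004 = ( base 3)1000221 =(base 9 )1027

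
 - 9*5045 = -45405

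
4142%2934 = 1208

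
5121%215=176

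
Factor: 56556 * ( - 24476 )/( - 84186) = 2^3*3^( - 1)*29^1*211^1*1559^( - 1) * 1571^1 = 76903592/4677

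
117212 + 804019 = 921231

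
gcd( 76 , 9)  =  1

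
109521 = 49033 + 60488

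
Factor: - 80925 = -3^1 * 5^2* 13^1*83^1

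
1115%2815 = 1115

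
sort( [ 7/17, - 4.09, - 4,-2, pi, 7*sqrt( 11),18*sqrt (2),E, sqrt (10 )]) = [ -4.09, - 4, - 2,7/17, E, pi, sqrt ( 10), 7*sqrt (11), 18* sqrt(2 ) ]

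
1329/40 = 33 +9/40 = 33.23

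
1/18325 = 1/18325 = 0.00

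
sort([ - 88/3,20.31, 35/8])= [  -  88/3,35/8, 20.31] 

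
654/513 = 1 + 47/171 = 1.27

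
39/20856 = 13/6952=0.00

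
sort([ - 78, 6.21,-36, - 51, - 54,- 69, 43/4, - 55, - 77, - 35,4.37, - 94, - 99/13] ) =[  -  94, - 78, - 77, - 69, - 55, - 54 , - 51, - 36 , - 35, - 99/13,  4.37,6.21 , 43/4 ]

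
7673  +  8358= 16031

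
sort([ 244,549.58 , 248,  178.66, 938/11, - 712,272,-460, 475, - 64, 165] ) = [ - 712 , - 460,-64 , 938/11,165  ,  178.66, 244 , 248, 272 , 475,549.58]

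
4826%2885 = 1941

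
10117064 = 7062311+3054753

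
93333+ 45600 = 138933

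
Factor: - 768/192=-2^2 = - 4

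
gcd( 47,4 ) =1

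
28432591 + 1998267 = 30430858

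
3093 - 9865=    -6772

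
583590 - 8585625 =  - 8002035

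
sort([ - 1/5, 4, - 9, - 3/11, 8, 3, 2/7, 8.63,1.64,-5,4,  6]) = [ - 9, - 5,  -  3/11,  -  1/5 , 2/7, 1.64, 3,4, 4, 6,8, 8.63 ] 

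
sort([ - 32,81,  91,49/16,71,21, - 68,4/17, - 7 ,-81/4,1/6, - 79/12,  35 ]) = [ - 68, - 32, - 81/4, - 7, - 79/12 , 1/6, 4/17,49/16,21 , 35,71,81,91 ]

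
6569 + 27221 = 33790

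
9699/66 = 146 + 21/22 =146.95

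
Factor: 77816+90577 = 3^1*56131^1 = 168393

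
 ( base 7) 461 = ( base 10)239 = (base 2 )11101111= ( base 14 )131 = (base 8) 357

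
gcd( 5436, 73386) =2718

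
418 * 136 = 56848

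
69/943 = 3/41 = 0.07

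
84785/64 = 1324 + 49/64 =1324.77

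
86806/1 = 86806 = 86806.00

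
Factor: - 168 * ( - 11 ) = 2^3*3^1*7^1*11^1 = 1848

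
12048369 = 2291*5259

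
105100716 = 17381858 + 87718858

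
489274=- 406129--895403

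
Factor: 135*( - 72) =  - 2^3*3^5*5^1 = - 9720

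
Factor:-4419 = -3^2*491^1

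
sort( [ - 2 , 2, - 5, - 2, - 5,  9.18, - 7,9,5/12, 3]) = [ - 7, - 5,  -  5, - 2, - 2,5/12,2, 3,9,9.18 ] 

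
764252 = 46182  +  718070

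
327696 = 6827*48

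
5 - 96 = - 91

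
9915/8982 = 3305/2994  =  1.10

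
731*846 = 618426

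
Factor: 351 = 3^3*13^1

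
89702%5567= 630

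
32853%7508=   2821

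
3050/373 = 3050/373 = 8.18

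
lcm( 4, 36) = 36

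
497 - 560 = -63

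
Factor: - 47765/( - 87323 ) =5^1*41^1*233^1*87323^( - 1)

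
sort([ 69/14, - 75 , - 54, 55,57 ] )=[ - 75, - 54, 69/14,55, 57]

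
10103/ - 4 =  - 10103/4= - 2525.75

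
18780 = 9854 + 8926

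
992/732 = 1+65/183=1.36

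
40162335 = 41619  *965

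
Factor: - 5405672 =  - 2^3*541^1*1249^1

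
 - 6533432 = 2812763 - 9346195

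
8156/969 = 8 + 404/969  =  8.42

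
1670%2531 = 1670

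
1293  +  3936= 5229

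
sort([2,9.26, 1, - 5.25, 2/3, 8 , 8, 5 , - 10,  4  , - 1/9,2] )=[-10 , - 5.25,  -  1/9 , 2/3 , 1, 2, 2, 4,5,8, 8, 9.26] 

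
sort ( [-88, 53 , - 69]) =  [ - 88 , - 69, 53]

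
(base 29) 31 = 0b1011000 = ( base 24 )3g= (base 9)107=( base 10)88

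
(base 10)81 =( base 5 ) 311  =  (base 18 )49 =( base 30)2L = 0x51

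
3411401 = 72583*47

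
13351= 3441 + 9910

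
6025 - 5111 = 914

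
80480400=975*82544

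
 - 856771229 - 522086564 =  - 1378857793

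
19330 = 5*3866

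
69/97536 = 23/32512 =0.00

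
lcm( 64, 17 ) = 1088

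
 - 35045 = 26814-61859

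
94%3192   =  94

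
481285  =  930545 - 449260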